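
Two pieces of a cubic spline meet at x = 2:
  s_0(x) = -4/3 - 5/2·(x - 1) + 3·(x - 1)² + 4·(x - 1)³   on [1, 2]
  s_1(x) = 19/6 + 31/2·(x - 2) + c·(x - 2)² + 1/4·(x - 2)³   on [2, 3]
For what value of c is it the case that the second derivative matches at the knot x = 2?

15

s_0''(x) = 6 + 24·(x - 1), so s_0''(2) = 30. On the right, s_1''(2) = 2c, so c = 15.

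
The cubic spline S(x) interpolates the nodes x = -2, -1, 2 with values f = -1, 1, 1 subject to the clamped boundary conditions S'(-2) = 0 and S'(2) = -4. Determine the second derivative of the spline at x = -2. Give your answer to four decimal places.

6.5000

With m_i denoting the second derivative at x_i, h_i = 1, 3, and Δ_i = (y_(i+1) − y_i)/h_i = 2, 0:
  1·m_0 + 8·m_1 + 3·m_2 = 6(Δ_1 - Δ_0) = -12
Clamped end conditions give two more equations: 2h_0·m_0 + h_0·m_1 = 6(Δ_0 - S'(-2)) = 12 and h_1·m_1 + 2h_1·m_2 = 6(S'(2) - Δ_1) = -24.
Forward elimination and back-substitution give m_0 = 13/2, m_1 = -1, m_2 = -7/2.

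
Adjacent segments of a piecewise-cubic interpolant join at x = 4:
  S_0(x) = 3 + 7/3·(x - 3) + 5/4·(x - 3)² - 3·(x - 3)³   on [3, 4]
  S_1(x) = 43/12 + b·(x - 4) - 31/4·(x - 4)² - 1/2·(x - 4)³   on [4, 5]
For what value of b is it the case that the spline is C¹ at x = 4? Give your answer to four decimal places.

S_0'(x) = 7/3 + 5/2·(x - 3) - 9·(x - 3)², so S_0'(4) = -25/6. On the right, S_1'(4) = b, so b = -25/6.

-4.1667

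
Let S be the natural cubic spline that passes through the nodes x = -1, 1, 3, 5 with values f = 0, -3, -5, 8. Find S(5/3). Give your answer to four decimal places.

-4.5605

Put σ_i = S'' at the i-th knot. Here h = (2, 2, 2) and Δ = (-3/2, -1, 13/2), so the interior equations h_(i-1)·σ_(i-1) + 2(h_(i-1)+h_i)·σ_i + h_i·σ_(i+1) = 6(Δ_i − Δ_(i-1)) read
  2·σ_0 + 8·σ_1 + 2·σ_2 = 6(Δ_1 - Δ_0) = 3
  2·σ_1 + 8·σ_2 + 2·σ_3 = 6(Δ_2 - Δ_1) = 45
Natural end conditions: σ_0 = σ_3 = 0.
Hence σ_0 = 0, σ_1 = -11/10, σ_2 = 59/10, σ_3 = 0.
On [1, 3], S(x) = -3 - 67/30·(x - 1) - 11/20·(x - 1)² + 7/12·(x - 1)³.
With (x - 1) = 2/3: S(5/3) = -1847/405.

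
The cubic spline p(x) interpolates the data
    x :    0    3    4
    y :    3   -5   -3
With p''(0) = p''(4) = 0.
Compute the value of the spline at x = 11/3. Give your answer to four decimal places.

Write σ_i for p''(x_i). With h_i = 3, 1 and divided differences Δ_i = -8/3, 2, the continuity of p' gives the tridiagonal system
  3·σ_0 + 8·σ_1 + 1·σ_2 = 6(Δ_1 - Δ_0) = 28
Natural end conditions: σ_0 = σ_2 = 0.
Hence σ_0 = 0, σ_1 = 7/2, σ_2 = 0.
On [3, 4], p(x) = -5 + 5/6·(x - 3) + 7/4·(x - 3)² - 7/12·(x - 3)³.
With (x - 3) = 2/3: p(11/3) = -311/81.

-3.8395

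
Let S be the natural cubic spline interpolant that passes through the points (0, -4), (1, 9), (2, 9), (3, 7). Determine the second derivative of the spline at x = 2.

Let M_i = S''(x_i). Step sizes h_i = 1, 1, 1; slopes of the chords Δ_i = (y_(i+1) - y_i)/h_i = 13, 0, -2.
  1·M_0 + 4·M_1 + 1·M_2 = 6(Δ_1 - Δ_0) = -78
  1·M_1 + 4·M_2 + 1·M_3 = 6(Δ_2 - Δ_1) = -12
Natural end conditions: M_0 = M_3 = 0.
Hence M_0 = 0, M_1 = -20, M_2 = 2, M_3 = 0.

2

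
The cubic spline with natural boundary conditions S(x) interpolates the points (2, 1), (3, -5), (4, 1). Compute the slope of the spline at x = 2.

-9

Put σ_i = S'' at the i-th knot. Here h = (1, 1) and Δ = (-6, 6), so the interior equations h_(i-1)·σ_(i-1) + 2(h_(i-1)+h_i)·σ_i + h_i·σ_(i+1) = 6(Δ_i − Δ_(i-1)) read
  1·σ_0 + 4·σ_1 + 1·σ_2 = 6(Δ_1 - Δ_0) = 72
Natural end conditions: σ_0 = σ_2 = 0.
Solving the tridiagonal system: σ_0 = 0, σ_1 = 18, σ_2 = 0.
On [2, 3], S'(x) = b_0 + 2c_0·(x - 2) + 3d_0·(x - 2)² with b_0 = Δ_0 - h_0(2σ_0 + σ_1)/6 = -9, c_0 = σ_0/2 = 0, d_0 = (σ_1 - σ_0)/(6h_0) = 3. So S'(2) = -9.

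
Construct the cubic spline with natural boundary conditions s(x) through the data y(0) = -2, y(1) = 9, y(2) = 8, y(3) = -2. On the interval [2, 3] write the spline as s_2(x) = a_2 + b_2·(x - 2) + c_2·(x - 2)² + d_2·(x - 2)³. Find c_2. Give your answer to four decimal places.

-4.8000

Write M_i for s''(x_i). With h_i = 1, 1, 1 and divided differences Δ_i = 11, -1, -10, the continuity of s' gives the tridiagonal system
  1·M_0 + 4·M_1 + 1·M_2 = 6(Δ_1 - Δ_0) = -72
  1·M_1 + 4·M_2 + 1·M_3 = 6(Δ_2 - Δ_1) = -54
Natural end conditions: M_0 = M_3 = 0.
Solving: M_0 = 0, M_1 = -78/5, M_2 = -48/5, M_3 = 0.
On [2, 3], with s_2(x) = a_2 + b_2·(x - 2) + c_2·(x - 2)² + d_2·(x - 2)³: c_2 = M_2/2 = -24/5, d_2 = (M_3 - M_2)/(6h_2) = 8/5, b_2 = Δ_2 - h_2(2M_2 + M_3)/6 = -34/5.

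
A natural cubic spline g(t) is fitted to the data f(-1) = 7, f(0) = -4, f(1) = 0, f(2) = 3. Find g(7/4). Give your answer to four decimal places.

2.5469

Let M_i = g''(x_i). Step sizes h_i = 1, 1, 1; slopes of the chords Δ_i = (y_(i+1) - y_i)/h_i = -11, 4, 3.
  1·M_0 + 4·M_1 + 1·M_2 = 6(Δ_1 - Δ_0) = 90
  1·M_1 + 4·M_2 + 1·M_3 = 6(Δ_2 - Δ_1) = -6
Natural end conditions: M_0 = M_3 = 0.
Solving the tridiagonal system: M_0 = 0, M_1 = 122/5, M_2 = -38/5, M_3 = 0.
On [1, 2], g(t) = 0 + 83/15·(t - 1) - 19/5·(t - 1)² + 19/15·(t - 1)³.
With (t - 1) = 3/4: g(7/4) = 163/64.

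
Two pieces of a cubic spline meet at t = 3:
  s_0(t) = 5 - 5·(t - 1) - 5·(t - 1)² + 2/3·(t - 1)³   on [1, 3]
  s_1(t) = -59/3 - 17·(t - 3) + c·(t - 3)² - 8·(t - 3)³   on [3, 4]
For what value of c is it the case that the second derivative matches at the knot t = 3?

s_0''(t) = -10 + 4·(t - 1), so s_0''(3) = -2. On the right, s_1''(3) = 2c, so c = -1.

-1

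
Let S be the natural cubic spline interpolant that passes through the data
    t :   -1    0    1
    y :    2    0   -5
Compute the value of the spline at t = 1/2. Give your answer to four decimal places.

-2.2188

Put M_i = S'' at the i-th knot. Here h = (1, 1) and Δ = (-2, -5), so the interior equations h_(i-1)·M_(i-1) + 2(h_(i-1)+h_i)·M_i + h_i·M_(i+1) = 6(Δ_i − Δ_(i-1)) read
  1·M_0 + 4·M_1 + 1·M_2 = 6(Δ_1 - Δ_0) = -18
Natural end conditions: M_0 = M_2 = 0.
Solving the tridiagonal system: M_0 = 0, M_1 = -9/2, M_2 = 0.
On [0, 1], S(t) = 0 - 7/2·t - 9/4·t² + 3/4·t³.
With t = 1/2: S(1/2) = -71/32.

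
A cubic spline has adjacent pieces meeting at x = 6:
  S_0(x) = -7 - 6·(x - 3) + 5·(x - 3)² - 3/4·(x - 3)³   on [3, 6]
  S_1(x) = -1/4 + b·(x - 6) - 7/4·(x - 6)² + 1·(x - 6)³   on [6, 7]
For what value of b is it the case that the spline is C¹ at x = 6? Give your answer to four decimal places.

S_0'(x) = -6 + 10·(x - 3) - 9/4·(x - 3)², so S_0'(6) = 15/4. On the right, S_1'(6) = b, so b = 15/4.

3.7500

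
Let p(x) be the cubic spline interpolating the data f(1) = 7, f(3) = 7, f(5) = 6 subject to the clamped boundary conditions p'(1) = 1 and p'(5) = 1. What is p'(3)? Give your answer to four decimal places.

-0.8750

With σ_i denoting the second derivative at x_i, h_i = 2, 2, and Δ_i = (y_(i+1) − y_i)/h_i = 0, -1/2:
  2·σ_0 + 8·σ_1 + 2·σ_2 = 6(Δ_1 - Δ_0) = -3
Clamped end conditions give two more equations: 2h_0·σ_0 + h_0·σ_1 = 6(Δ_0 - p'(1)) = -6 and h_1·σ_1 + 2h_1·σ_2 = 6(p'(5) - Δ_1) = 9.
Hence σ_0 = -9/8, σ_1 = -3/4, σ_2 = 21/8.
On [3, 5], p'(x) = b_1 + 2c_1·(x - 3) + 3d_1·(x - 3)² with b_1 = Δ_1 - h_1(2σ_1 + σ_2)/6 = -7/8, c_1 = σ_1/2 = -3/8, d_1 = (σ_2 - σ_1)/(6h_1) = 9/32. So p'(3) = -7/8.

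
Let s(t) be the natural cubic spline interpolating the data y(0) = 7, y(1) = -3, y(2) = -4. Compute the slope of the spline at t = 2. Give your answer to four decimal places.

Let M_i = s''(x_i). Step sizes h_i = 1, 1; slopes of the chords Δ_i = (y_(i+1) - y_i)/h_i = -10, -1.
  1·M_0 + 4·M_1 + 1·M_2 = 6(Δ_1 - Δ_0) = 54
Natural end conditions: M_0 = M_2 = 0.
Solving: M_0 = 0, M_1 = 27/2, M_2 = 0.
On [1, 2], s'(t) = b_1 + 2c_1·(t - 1) + 3d_1·(t - 1)² with b_1 = Δ_1 - h_1(2M_1 + M_2)/6 = -11/2, c_1 = M_1/2 = 27/4, d_1 = (M_2 - M_1)/(6h_1) = -9/4. So s'(2) = 5/4.

1.2500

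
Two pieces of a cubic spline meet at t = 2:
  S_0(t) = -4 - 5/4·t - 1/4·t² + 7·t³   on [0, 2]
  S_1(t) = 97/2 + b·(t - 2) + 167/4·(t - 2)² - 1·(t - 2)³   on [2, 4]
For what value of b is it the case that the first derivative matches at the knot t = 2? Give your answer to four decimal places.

81.7500

S_0'(t) = -5/4 - 1/2·t + 21·t², so S_0'(2) = 327/4. On the right, S_1'(2) = b, so b = 327/4.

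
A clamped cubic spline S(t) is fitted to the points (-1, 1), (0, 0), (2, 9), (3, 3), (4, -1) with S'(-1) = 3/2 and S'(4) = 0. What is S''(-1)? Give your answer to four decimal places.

-14.0156

Write M_i for S''(x_i). With h_i = 1, 2, 1, 1 and divided differences Δ_i = -1, 9/2, -6, -4, the continuity of S' gives the tridiagonal system
  1·M_0 + 6·M_1 + 2·M_2 = 6(Δ_1 - Δ_0) = 33
  2·M_1 + 6·M_2 + 1·M_3 = 6(Δ_2 - Δ_1) = -63
  1·M_2 + 4·M_3 + 1·M_4 = 6(Δ_3 - Δ_2) = 12
Clamped end conditions give two more equations: 2h_0·M_0 + h_0·M_1 = 6(Δ_0 - S'(-1)) = -15 and h_3·M_3 + 2h_3·M_4 = 6(S'(4) - Δ_3) = 24.
Hence M_0 = -897/64, M_1 = 417/32, M_2 = -1995/128, M_3 = 285/64, M_4 = 1251/128.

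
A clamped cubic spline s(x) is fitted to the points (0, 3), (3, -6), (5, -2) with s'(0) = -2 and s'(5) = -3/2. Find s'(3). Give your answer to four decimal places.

0.8500

Put σ_i = s'' at the i-th knot. Here h = (3, 2) and Δ = (-3, 2), so the interior equations h_(i-1)·σ_(i-1) + 2(h_(i-1)+h_i)·σ_i + h_i·σ_(i+1) = 6(Δ_i − Δ_(i-1)) read
  3·σ_0 + 10·σ_1 + 2·σ_2 = 6(Δ_1 - Δ_0) = 30
Clamped end conditions give two more equations: 2h_0·σ_0 + h_0·σ_1 = 6(Δ_0 - s'(0)) = -6 and h_1·σ_1 + 2h_1·σ_2 = 6(s'(5) - Δ_1) = -21.
Solving: σ_0 = -39/10, σ_1 = 29/5, σ_2 = -163/20.
On [3, 5], s'(x) = b_1 + 2c_1·(x - 3) + 3d_1·(x - 3)² with b_1 = Δ_1 - h_1(2σ_1 + σ_2)/6 = 17/20, c_1 = σ_1/2 = 29/10, d_1 = (σ_2 - σ_1)/(6h_1) = -93/80. So s'(3) = 17/20.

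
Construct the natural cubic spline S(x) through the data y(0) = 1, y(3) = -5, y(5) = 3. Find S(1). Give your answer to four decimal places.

Write m_i for S''(x_i). With h_i = 3, 2 and divided differences Δ_i = -2, 4, the continuity of S' gives the tridiagonal system
  3·m_0 + 10·m_1 + 2·m_2 = 6(Δ_1 - Δ_0) = 36
Natural end conditions: m_0 = m_2 = 0.
Solving: m_0 = 0, m_1 = 18/5, m_2 = 0.
On [0, 3], S(x) = 1 - 19/5·x + 0·x² + 1/5·x³.
With x = 1: S(1) = -13/5.

-2.6000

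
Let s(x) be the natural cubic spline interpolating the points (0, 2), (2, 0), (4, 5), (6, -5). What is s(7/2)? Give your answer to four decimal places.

4.5438

Let m_i = s''(x_i). Step sizes h_i = 2, 2, 2; slopes of the chords Δ_i = (y_(i+1) - y_i)/h_i = -1, 5/2, -5.
  2·m_0 + 8·m_1 + 2·m_2 = 6(Δ_1 - Δ_0) = 21
  2·m_1 + 8·m_2 + 2·m_3 = 6(Δ_2 - Δ_1) = -45
Natural end conditions: m_0 = m_3 = 0.
Solving: m_0 = 0, m_1 = 43/10, m_2 = -67/10, m_3 = 0.
On [2, 4], s(x) = 0 + 28/15·(x - 2) + 43/20·(x - 2)² - 11/12·(x - 2)³.
With (x - 2) = 3/2: s(7/2) = 727/160.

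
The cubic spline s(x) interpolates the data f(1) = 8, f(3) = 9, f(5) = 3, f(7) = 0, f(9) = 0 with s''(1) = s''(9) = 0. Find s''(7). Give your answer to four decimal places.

With M_i denoting the second derivative at x_i, h_i = 2, 2, 2, 2, and Δ_i = (y_(i+1) − y_i)/h_i = 1/2, -3, -3/2, 0:
  2·M_0 + 8·M_1 + 2·M_2 = 6(Δ_1 - Δ_0) = -21
  2·M_1 + 8·M_2 + 2·M_3 = 6(Δ_2 - Δ_1) = 9
  2·M_2 + 8·M_3 + 2·M_4 = 6(Δ_3 - Δ_2) = 9
Natural end conditions: M_0 = M_4 = 0.
Forward elimination and back-substitution give M_0 = 0, M_1 = -171/56, M_2 = 12/7, M_3 = 39/56, M_4 = 0.

0.6964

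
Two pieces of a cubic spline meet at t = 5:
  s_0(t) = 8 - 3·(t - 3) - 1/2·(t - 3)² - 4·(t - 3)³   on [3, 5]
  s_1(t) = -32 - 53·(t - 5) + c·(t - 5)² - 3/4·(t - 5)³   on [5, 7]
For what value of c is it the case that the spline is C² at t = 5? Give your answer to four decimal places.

s_0''(t) = -1 - 24·(t - 3), so s_0''(5) = -49. On the right, s_1''(5) = 2c, so c = -49/2.

-24.5000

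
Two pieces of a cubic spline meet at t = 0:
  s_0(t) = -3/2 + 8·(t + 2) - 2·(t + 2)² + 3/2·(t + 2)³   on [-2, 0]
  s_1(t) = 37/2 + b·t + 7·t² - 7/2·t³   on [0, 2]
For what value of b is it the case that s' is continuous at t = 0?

18

s_0'(t) = 8 - 4·(t + 2) + 9/2·(t + 2)², so s_0'(0) = 18. On the right, s_1'(0) = b, so b = 18.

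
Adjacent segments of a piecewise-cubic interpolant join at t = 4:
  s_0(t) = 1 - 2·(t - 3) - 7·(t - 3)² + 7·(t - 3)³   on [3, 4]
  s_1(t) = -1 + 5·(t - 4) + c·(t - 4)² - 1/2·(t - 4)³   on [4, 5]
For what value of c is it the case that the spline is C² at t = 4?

s_0''(t) = -14 + 42·(t - 3), so s_0''(4) = 28. On the right, s_1''(4) = 2c, so c = 14.

14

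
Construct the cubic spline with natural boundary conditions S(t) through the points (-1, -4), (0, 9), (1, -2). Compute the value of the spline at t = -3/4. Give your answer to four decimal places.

0.6563

With M_i denoting the second derivative at x_i, h_i = 1, 1, and Δ_i = (y_(i+1) − y_i)/h_i = 13, -11:
  1·M_0 + 4·M_1 + 1·M_2 = 6(Δ_1 - Δ_0) = -144
Natural end conditions: M_0 = M_2 = 0.
Solving: M_0 = 0, M_1 = -36, M_2 = 0.
On [-1, 0], S(t) = -4 + 19·(t + 1) + 0·(t + 1)² - 6·(t + 1)³.
With (t + 1) = 1/4: S(-3/4) = 21/32.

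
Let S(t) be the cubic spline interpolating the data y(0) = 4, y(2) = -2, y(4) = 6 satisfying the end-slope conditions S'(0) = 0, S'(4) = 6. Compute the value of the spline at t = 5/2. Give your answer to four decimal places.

-1.5234

Let σ_i = S''(x_i). Step sizes h_i = 2, 2; slopes of the chords Δ_i = (y_(i+1) - y_i)/h_i = -3, 4.
  2·σ_0 + 8·σ_1 + 2·σ_2 = 6(Δ_1 - Δ_0) = 42
Clamped end conditions give two more equations: 2h_0·σ_0 + h_0·σ_1 = 6(Δ_0 - S'(0)) = -18 and h_1·σ_1 + 2h_1·σ_2 = 6(S'(4) - Δ_1) = 12.
Hence σ_0 = -33/4, σ_1 = 15/2, σ_2 = -3/4.
On [2, 4], S(t) = -2 - 3/4·(t - 2) + 15/4·(t - 2)² - 11/16·(t - 2)³.
With (t - 2) = 1/2: S(5/2) = -195/128.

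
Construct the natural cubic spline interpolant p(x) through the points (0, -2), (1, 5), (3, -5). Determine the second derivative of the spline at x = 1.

Write σ_i for p''(x_i). With h_i = 1, 2 and divided differences Δ_i = 7, -5, the continuity of p' gives the tridiagonal system
  1·σ_0 + 6·σ_1 + 2·σ_2 = 6(Δ_1 - Δ_0) = -72
Natural end conditions: σ_0 = σ_2 = 0.
Solving: σ_0 = 0, σ_1 = -12, σ_2 = 0.

-12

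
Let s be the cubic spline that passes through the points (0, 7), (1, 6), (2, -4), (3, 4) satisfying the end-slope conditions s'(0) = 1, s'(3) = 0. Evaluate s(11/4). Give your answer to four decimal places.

2.7813

With M_i denoting the second derivative at x_i, h_i = 1, 1, 1, and Δ_i = (y_(i+1) − y_i)/h_i = -1, -10, 8:
  1·M_0 + 4·M_1 + 1·M_2 = 6(Δ_1 - Δ_0) = -54
  1·M_1 + 4·M_2 + 1·M_3 = 6(Δ_2 - Δ_1) = 108
Clamped end conditions give two more equations: 2h_0·M_0 + h_0·M_1 = 6(Δ_0 - s'(0)) = -12 and h_2·M_2 + 2h_2·M_3 = 6(s'(3) - Δ_2) = -48.
Solving the tridiagonal system: M_0 = 22/3, M_1 = -80/3, M_2 = 136/3, M_3 = -140/3.
On [2, 3], s(x) = -4 + 2/3·(x - 2) + 68/3·(x - 2)² - 46/3·(x - 2)³.
With (x - 2) = 3/4: s(11/4) = 89/32.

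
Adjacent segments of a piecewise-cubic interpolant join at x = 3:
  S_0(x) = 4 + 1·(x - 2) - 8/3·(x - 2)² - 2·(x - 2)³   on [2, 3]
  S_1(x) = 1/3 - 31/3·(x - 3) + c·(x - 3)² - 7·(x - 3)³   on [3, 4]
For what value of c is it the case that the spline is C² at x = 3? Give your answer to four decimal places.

S_0''(x) = -16/3 - 12·(x - 2), so S_0''(3) = -52/3. On the right, S_1''(3) = 2c, so c = -26/3.

-8.6667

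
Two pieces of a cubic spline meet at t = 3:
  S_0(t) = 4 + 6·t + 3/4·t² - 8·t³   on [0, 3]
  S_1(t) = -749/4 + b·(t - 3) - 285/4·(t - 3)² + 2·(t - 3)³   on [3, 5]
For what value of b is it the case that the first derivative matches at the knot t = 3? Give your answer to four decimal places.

S_0'(t) = 6 + 3/2·t - 24·t², so S_0'(3) = -411/2. On the right, S_1'(3) = b, so b = -411/2.

-205.5000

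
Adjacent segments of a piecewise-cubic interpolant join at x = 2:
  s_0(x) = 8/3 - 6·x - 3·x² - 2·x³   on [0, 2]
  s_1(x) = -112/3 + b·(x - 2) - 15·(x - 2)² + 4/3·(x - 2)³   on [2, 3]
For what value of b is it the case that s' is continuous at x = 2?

s_0'(x) = -6 - 6·x - 6·x², so s_0'(2) = -42. On the right, s_1'(2) = b, so b = -42.

-42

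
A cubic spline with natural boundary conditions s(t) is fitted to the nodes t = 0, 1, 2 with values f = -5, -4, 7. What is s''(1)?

Write M_i for s''(x_i). With h_i = 1, 1 and divided differences Δ_i = 1, 11, the continuity of s' gives the tridiagonal system
  1·M_0 + 4·M_1 + 1·M_2 = 6(Δ_1 - Δ_0) = 60
Natural end conditions: M_0 = M_2 = 0.
Solving: M_0 = 0, M_1 = 15, M_2 = 0.

15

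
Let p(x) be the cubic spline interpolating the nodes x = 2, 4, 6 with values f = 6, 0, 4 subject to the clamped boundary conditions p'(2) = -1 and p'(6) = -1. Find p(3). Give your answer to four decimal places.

2.8125

Let M_i = p''(x_i). Step sizes h_i = 2, 2; slopes of the chords Δ_i = (y_(i+1) - y_i)/h_i = -3, 2.
  2·M_0 + 8·M_1 + 2·M_2 = 6(Δ_1 - Δ_0) = 30
Clamped end conditions give two more equations: 2h_0·M_0 + h_0·M_1 = 6(Δ_0 - p'(2)) = -12 and h_1·M_1 + 2h_1·M_2 = 6(p'(6) - Δ_1) = -18.
Solving: M_0 = -27/4, M_1 = 15/2, M_2 = -33/4.
On [2, 4], p(x) = 6 - 1·(x - 2) - 27/8·(x - 2)² + 19/16·(x - 2)³.
With (x - 2) = 1: p(3) = 45/16.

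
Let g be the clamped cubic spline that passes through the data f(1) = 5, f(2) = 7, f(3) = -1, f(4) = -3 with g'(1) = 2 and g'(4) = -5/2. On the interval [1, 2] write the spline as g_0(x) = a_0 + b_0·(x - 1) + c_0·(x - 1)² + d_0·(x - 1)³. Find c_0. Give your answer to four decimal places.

5.5000

With M_i denoting the second derivative at x_i, h_i = 1, 1, 1, and Δ_i = (y_(i+1) − y_i)/h_i = 2, -8, -2:
  1·M_0 + 4·M_1 + 1·M_2 = 6(Δ_1 - Δ_0) = -60
  1·M_1 + 4·M_2 + 1·M_3 = 6(Δ_2 - Δ_1) = 36
Clamped end conditions give two more equations: 2h_0·M_0 + h_0·M_1 = 6(Δ_0 - g'(1)) = 0 and h_2·M_2 + 2h_2·M_3 = 6(g'(4) - Δ_2) = -3.
Forward elimination and back-substitution give M_0 = 11, M_1 = -22, M_2 = 17, M_3 = -10.
On [1, 2], with g_0(x) = a_0 + b_0·(x - 1) + c_0·(x - 1)² + d_0·(x - 1)³: c_0 = M_0/2 = 11/2, d_0 = (M_1 - M_0)/(6h_0) = -11/2, b_0 = Δ_0 - h_0(2M_0 + M_1)/6 = 2.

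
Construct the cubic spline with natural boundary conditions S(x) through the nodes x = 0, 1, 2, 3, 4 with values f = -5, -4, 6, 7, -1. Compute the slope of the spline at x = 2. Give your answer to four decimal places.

7.7500

Put M_i = S'' at the i-th knot. Here h = (1, 1, 1, 1) and Δ = (1, 10, 1, -8), so the interior equations h_(i-1)·M_(i-1) + 2(h_(i-1)+h_i)·M_i + h_i·M_(i+1) = 6(Δ_i − Δ_(i-1)) read
  1·M_0 + 4·M_1 + 1·M_2 = 6(Δ_1 - Δ_0) = 54
  1·M_1 + 4·M_2 + 1·M_3 = 6(Δ_2 - Δ_1) = -54
  1·M_2 + 4·M_3 + 1·M_4 = 6(Δ_3 - Δ_2) = -54
Natural end conditions: M_0 = M_4 = 0.
Solving the tridiagonal system: M_0 = 0, M_1 = 243/14, M_2 = -108/7, M_3 = -135/14, M_4 = 0.
On [2, 3], S'(x) = b_2 + 2c_2·(x - 2) + 3d_2·(x - 2)² with b_2 = Δ_2 - h_2(2M_2 + M_3)/6 = 31/4, c_2 = M_2/2 = -54/7, d_2 = (M_3 - M_2)/(6h_2) = 27/28. So S'(2) = 31/4.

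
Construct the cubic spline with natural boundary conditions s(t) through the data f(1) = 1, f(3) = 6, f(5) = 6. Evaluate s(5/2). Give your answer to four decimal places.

Write σ_i for s''(x_i). With h_i = 2, 2 and divided differences Δ_i = 5/2, 0, the continuity of s' gives the tridiagonal system
  2·σ_0 + 8·σ_1 + 2·σ_2 = 6(Δ_1 - Δ_0) = -15
Natural end conditions: σ_0 = σ_2 = 0.
Hence σ_0 = 0, σ_1 = -15/8, σ_2 = 0.
On [1, 3], s(t) = 1 + 25/8·(t - 1) + 0·(t - 1)² - 5/32·(t - 1)³.
With (t - 1) = 3/2: s(5/2) = 1321/256.

5.1602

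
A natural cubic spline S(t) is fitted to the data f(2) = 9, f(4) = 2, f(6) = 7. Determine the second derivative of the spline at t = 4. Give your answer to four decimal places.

4.5000

Let M_i = S''(x_i). Step sizes h_i = 2, 2; slopes of the chords Δ_i = (y_(i+1) - y_i)/h_i = -7/2, 5/2.
  2·M_0 + 8·M_1 + 2·M_2 = 6(Δ_1 - Δ_0) = 36
Natural end conditions: M_0 = M_2 = 0.
Solving: M_0 = 0, M_1 = 9/2, M_2 = 0.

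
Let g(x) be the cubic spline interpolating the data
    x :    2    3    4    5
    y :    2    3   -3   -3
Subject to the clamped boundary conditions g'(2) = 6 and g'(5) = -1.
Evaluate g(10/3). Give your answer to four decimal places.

1.0148

Put σ_i = g'' at the i-th knot. Here h = (1, 1, 1) and Δ = (1, -6, 0), so the interior equations h_(i-1)·σ_(i-1) + 2(h_(i-1)+h_i)·σ_i + h_i·σ_(i+1) = 6(Δ_i − Δ_(i-1)) read
  1·σ_0 + 4·σ_1 + 1·σ_2 = 6(Δ_1 - Δ_0) = -42
  1·σ_1 + 4·σ_2 + 1·σ_3 = 6(Δ_2 - Δ_1) = 36
Clamped end conditions give two more equations: 2h_0·σ_0 + h_0·σ_1 = 6(Δ_0 - g'(2)) = -30 and h_2·σ_2 + 2h_2·σ_3 = 6(g'(5) - Δ_2) = -6.
Forward elimination and back-substitution give σ_0 = -136/15, σ_1 = -178/15, σ_2 = 218/15, σ_3 = -154/15.
On [3, 4], g(x) = 3 - 67/15·(x - 3) - 89/15·(x - 3)² + 22/5·(x - 3)³.
With (x - 3) = 1/3: g(10/3) = 137/135.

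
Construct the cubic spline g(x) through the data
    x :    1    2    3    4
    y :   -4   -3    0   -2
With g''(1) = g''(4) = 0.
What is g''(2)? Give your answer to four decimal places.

5.2000

Let σ_i = g''(x_i). Step sizes h_i = 1, 1, 1; slopes of the chords Δ_i = (y_(i+1) - y_i)/h_i = 1, 3, -2.
  1·σ_0 + 4·σ_1 + 1·σ_2 = 6(Δ_1 - Δ_0) = 12
  1·σ_1 + 4·σ_2 + 1·σ_3 = 6(Δ_2 - Δ_1) = -30
Natural end conditions: σ_0 = σ_3 = 0.
Forward elimination and back-substitution give σ_0 = 0, σ_1 = 26/5, σ_2 = -44/5, σ_3 = 0.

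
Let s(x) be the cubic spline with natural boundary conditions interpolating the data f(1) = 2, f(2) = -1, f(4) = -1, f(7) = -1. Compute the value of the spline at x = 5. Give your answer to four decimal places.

-0.6429

Put σ_i = s'' at the i-th knot. Here h = (1, 2, 3) and Δ = (-3, 0, 0), so the interior equations h_(i-1)·σ_(i-1) + 2(h_(i-1)+h_i)·σ_i + h_i·σ_(i+1) = 6(Δ_i − Δ_(i-1)) read
  1·σ_0 + 6·σ_1 + 2·σ_2 = 6(Δ_1 - Δ_0) = 18
  2·σ_1 + 10·σ_2 + 3·σ_3 = 6(Δ_2 - Δ_1) = 0
Natural end conditions: σ_0 = σ_3 = 0.
Solving: σ_0 = 0, σ_1 = 45/14, σ_2 = -9/14, σ_3 = 0.
On [4, 7], s(x) = -1 + 9/14·(x - 4) - 9/28·(x - 4)² + 1/28·(x - 4)³.
With (x - 4) = 1: s(5) = -9/14.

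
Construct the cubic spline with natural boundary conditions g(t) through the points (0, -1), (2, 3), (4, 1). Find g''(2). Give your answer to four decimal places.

With M_i denoting the second derivative at x_i, h_i = 2, 2, and Δ_i = (y_(i+1) − y_i)/h_i = 2, -1:
  2·M_0 + 8·M_1 + 2·M_2 = 6(Δ_1 - Δ_0) = -18
Natural end conditions: M_0 = M_2 = 0.
Forward elimination and back-substitution give M_0 = 0, M_1 = -9/4, M_2 = 0.

-2.2500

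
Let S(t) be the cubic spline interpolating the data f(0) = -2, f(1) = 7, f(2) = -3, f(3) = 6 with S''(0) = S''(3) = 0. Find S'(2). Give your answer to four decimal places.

-3.6667

With M_i denoting the second derivative at x_i, h_i = 1, 1, 1, and Δ_i = (y_(i+1) − y_i)/h_i = 9, -10, 9:
  1·M_0 + 4·M_1 + 1·M_2 = 6(Δ_1 - Δ_0) = -114
  1·M_1 + 4·M_2 + 1·M_3 = 6(Δ_2 - Δ_1) = 114
Natural end conditions: M_0 = M_3 = 0.
Forward elimination and back-substitution give M_0 = 0, M_1 = -38, M_2 = 38, M_3 = 0.
On [2, 3], S'(t) = b_2 + 2c_2·(t - 2) + 3d_2·(t - 2)² with b_2 = Δ_2 - h_2(2M_2 + M_3)/6 = -11/3, c_2 = M_2/2 = 19, d_2 = (M_3 - M_2)/(6h_2) = -19/3. So S'(2) = -11/3.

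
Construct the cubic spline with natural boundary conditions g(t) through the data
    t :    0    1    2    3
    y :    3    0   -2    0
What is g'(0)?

Put σ_i = g'' at the i-th knot. Here h = (1, 1, 1) and Δ = (-3, -2, 2), so the interior equations h_(i-1)·σ_(i-1) + 2(h_(i-1)+h_i)·σ_i + h_i·σ_(i+1) = 6(Δ_i − Δ_(i-1)) read
  1·σ_0 + 4·σ_1 + 1·σ_2 = 6(Δ_1 - Δ_0) = 6
  1·σ_1 + 4·σ_2 + 1·σ_3 = 6(Δ_2 - Δ_1) = 24
Natural end conditions: σ_0 = σ_3 = 0.
Solving the tridiagonal system: σ_0 = 0, σ_1 = 0, σ_2 = 6, σ_3 = 0.
On [0, 1], g'(t) = b_0 + 2c_0·t + 3d_0·t² with b_0 = Δ_0 - h_0(2σ_0 + σ_1)/6 = -3, c_0 = σ_0/2 = 0, d_0 = (σ_1 - σ_0)/(6h_0) = 0. So g'(0) = -3.

-3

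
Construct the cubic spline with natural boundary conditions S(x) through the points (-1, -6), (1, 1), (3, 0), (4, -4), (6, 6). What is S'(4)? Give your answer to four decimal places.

Put M_i = S'' at the i-th knot. Here h = (2, 2, 1, 2) and Δ = (7/2, -1/2, -4, 5), so the interior equations h_(i-1)·M_(i-1) + 2(h_(i-1)+h_i)·M_i + h_i·M_(i+1) = 6(Δ_i − Δ_(i-1)) read
  2·M_0 + 8·M_1 + 2·M_2 = 6(Δ_1 - Δ_0) = -24
  2·M_1 + 6·M_2 + 1·M_3 = 6(Δ_2 - Δ_1) = -21
  1·M_2 + 6·M_3 + 2·M_4 = 6(Δ_3 - Δ_2) = 54
Natural end conditions: M_0 = M_4 = 0.
Solving the tridiagonal system: M_0 = 0, M_1 = -15/8, M_2 = -9/2, M_3 = 39/4, M_4 = 0.
On [4, 6], S'(x) = b_3 + 2c_3·(x - 4) + 3d_3·(x - 4)² with b_3 = Δ_3 - h_3(2M_3 + M_4)/6 = -3/2, c_3 = M_3/2 = 39/8, d_3 = (M_4 - M_3)/(6h_3) = -13/16. So S'(4) = -3/2.

-1.5000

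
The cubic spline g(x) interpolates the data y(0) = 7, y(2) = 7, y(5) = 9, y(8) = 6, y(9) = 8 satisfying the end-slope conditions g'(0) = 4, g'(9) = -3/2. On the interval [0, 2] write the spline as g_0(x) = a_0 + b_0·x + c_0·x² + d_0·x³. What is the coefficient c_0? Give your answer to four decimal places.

Put M_i = g'' at the i-th knot. Here h = (2, 3, 3, 1) and Δ = (0, 2/3, -1, 2), so the interior equations h_(i-1)·M_(i-1) + 2(h_(i-1)+h_i)·M_i + h_i·M_(i+1) = 6(Δ_i − Δ_(i-1)) read
  2·M_0 + 10·M_1 + 3·M_2 = 6(Δ_1 - Δ_0) = 4
  3·M_1 + 12·M_2 + 3·M_3 = 6(Δ_2 - Δ_1) = -10
  3·M_2 + 8·M_3 + 1·M_4 = 6(Δ_3 - Δ_2) = 18
Clamped end conditions give two more equations: 2h_0·M_0 + h_0·M_1 = 6(Δ_0 - g'(0)) = -24 and h_3·M_3 + 2h_3·M_4 = 6(g'(9) - Δ_3) = -21.
Forward elimination and back-substitution give M_0 = -2159/294, M_1 = 395/147, M_2 = -401/147, M_3 = 719/147, M_4 = -1903/147.
On [0, 2], with g_0(x) = a_0 + b_0·x + c_0·x² + d_0·x³: c_0 = M_0/2 = -2159/588, d_0 = (M_1 - M_0)/(6h_0) = 983/1176, b_0 = Δ_0 - h_0(2M_0 + M_1)/6 = 4.

-3.6718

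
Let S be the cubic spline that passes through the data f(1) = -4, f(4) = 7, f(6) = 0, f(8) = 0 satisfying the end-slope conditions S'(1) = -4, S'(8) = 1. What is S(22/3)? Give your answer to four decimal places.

Write M_i for S''(x_i). With h_i = 3, 2, 2 and divided differences Δ_i = 11/3, -7/2, 0, the continuity of S' gives the tridiagonal system
  3·M_0 + 10·M_1 + 2·M_2 = 6(Δ_1 - Δ_0) = -43
  2·M_1 + 8·M_2 + 2·M_3 = 6(Δ_2 - Δ_1) = 21
Clamped end conditions give two more equations: 2h_0·M_0 + h_0·M_1 = 6(Δ_0 - S'(1)) = 46 and h_2·M_2 + 2h_2·M_3 = 6(S'(8) - Δ_2) = 6.
Hence M_0 = 1349/111, M_1 = -332/37, M_2 = 190/37, M_3 = -79/74.
On [6, 8], S(t) = 0 - 227/74·(t - 6) + 95/37·(t - 6)² - 153/296·(t - 6)³.
With (t - 6) = 4/3: S(22/3) = -250/333.

-0.7508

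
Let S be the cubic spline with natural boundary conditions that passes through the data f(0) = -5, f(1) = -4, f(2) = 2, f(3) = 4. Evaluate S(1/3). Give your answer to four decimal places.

-5.1407

With m_i denoting the second derivative at x_i, h_i = 1, 1, 1, and Δ_i = (y_(i+1) − y_i)/h_i = 1, 6, 2:
  1·m_0 + 4·m_1 + 1·m_2 = 6(Δ_1 - Δ_0) = 30
  1·m_1 + 4·m_2 + 1·m_3 = 6(Δ_2 - Δ_1) = -24
Natural end conditions: m_0 = m_3 = 0.
Solving the tridiagonal system: m_0 = 0, m_1 = 48/5, m_2 = -42/5, m_3 = 0.
On [0, 1], S(t) = -5 - 3/5·t + 0·t² + 8/5·t³.
With t = 1/3: S(1/3) = -694/135.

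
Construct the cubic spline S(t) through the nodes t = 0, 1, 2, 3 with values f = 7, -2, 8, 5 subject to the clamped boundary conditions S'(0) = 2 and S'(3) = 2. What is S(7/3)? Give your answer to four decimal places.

7.8148

With M_i denoting the second derivative at x_i, h_i = 1, 1, 1, and Δ_i = (y_(i+1) − y_i)/h_i = -9, 10, -3:
  1·M_0 + 4·M_1 + 1·M_2 = 6(Δ_1 - Δ_0) = 114
  1·M_1 + 4·M_2 + 1·M_3 = 6(Δ_2 - Δ_1) = -78
Clamped end conditions give two more equations: 2h_0·M_0 + h_0·M_1 = 6(Δ_0 - S'(0)) = -66 and h_2·M_2 + 2h_2·M_3 = 6(S'(3) - Δ_2) = 30.
Hence M_0 = -60, M_1 = 54, M_2 = -42, M_3 = 36.
On [2, 3], S(t) = 8 + 5·(t - 2) - 21·(t - 2)² + 13·(t - 2)³.
With (t - 2) = 1/3: S(7/3) = 211/27.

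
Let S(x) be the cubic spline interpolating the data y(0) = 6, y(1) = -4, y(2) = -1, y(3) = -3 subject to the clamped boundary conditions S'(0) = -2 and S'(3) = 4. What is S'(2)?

With m_i denoting the second derivative at x_i, h_i = 1, 1, 1, and Δ_i = (y_(i+1) − y_i)/h_i = -10, 3, -2:
  1·m_0 + 4·m_1 + 1·m_2 = 6(Δ_1 - Δ_0) = 78
  1·m_1 + 4·m_2 + 1·m_3 = 6(Δ_2 - Δ_1) = -30
Clamped end conditions give two more equations: 2h_0·m_0 + h_0·m_1 = 6(Δ_0 - S'(0)) = -48 and h_2·m_2 + 2h_2·m_3 = 6(S'(3) - Δ_2) = 36.
Solving the tridiagonal system: m_0 = -42, m_1 = 36, m_2 = -24, m_3 = 30.
On [2, 3], S'(x) = b_2 + 2c_2·(x - 2) + 3d_2·(x - 2)² with b_2 = Δ_2 - h_2(2m_2 + m_3)/6 = 1, c_2 = m_2/2 = -12, d_2 = (m_3 - m_2)/(6h_2) = 9. So S'(2) = 1.

1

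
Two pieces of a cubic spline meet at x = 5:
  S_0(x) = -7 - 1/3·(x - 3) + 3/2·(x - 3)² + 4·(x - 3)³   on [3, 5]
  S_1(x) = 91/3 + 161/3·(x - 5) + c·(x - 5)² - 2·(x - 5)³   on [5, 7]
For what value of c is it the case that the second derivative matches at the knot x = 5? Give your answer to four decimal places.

S_0''(x) = 3 + 24·(x - 3), so S_0''(5) = 51. On the right, S_1''(5) = 2c, so c = 51/2.

25.5000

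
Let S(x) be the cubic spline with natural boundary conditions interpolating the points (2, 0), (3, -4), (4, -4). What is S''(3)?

With M_i denoting the second derivative at x_i, h_i = 1, 1, and Δ_i = (y_(i+1) − y_i)/h_i = -4, 0:
  1·M_0 + 4·M_1 + 1·M_2 = 6(Δ_1 - Δ_0) = 24
Natural end conditions: M_0 = M_2 = 0.
Forward elimination and back-substitution give M_0 = 0, M_1 = 6, M_2 = 0.

6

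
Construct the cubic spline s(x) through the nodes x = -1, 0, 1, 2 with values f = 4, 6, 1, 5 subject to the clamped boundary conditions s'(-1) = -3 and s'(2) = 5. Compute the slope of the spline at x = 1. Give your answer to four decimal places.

-1.7333

Put M_i = s'' at the i-th knot. Here h = (1, 1, 1) and Δ = (2, -5, 4), so the interior equations h_(i-1)·M_(i-1) + 2(h_(i-1)+h_i)·M_i + h_i·M_(i+1) = 6(Δ_i − Δ_(i-1)) read
  1·M_0 + 4·M_1 + 1·M_2 = 6(Δ_1 - Δ_0) = -42
  1·M_1 + 4·M_2 + 1·M_3 = 6(Δ_2 - Δ_1) = 54
Clamped end conditions give two more equations: 2h_0·M_0 + h_0·M_1 = 6(Δ_0 - s'(-1)) = 30 and h_2·M_2 + 2h_2·M_3 = 6(s'(2) - Δ_2) = 6.
Solving the tridiagonal system: M_0 = 392/15, M_1 = -334/15, M_2 = 314/15, M_3 = -112/15.
On [1, 2], s'(x) = b_2 + 2c_2·(x - 1) + 3d_2·(x - 1)² with b_2 = Δ_2 - h_2(2M_2 + M_3)/6 = -26/15, c_2 = M_2/2 = 157/15, d_2 = (M_3 - M_2)/(6h_2) = -71/15. So s'(1) = -26/15.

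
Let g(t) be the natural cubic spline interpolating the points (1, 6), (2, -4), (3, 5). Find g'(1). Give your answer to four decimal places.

-14.7500

Write m_i for g''(x_i). With h_i = 1, 1 and divided differences Δ_i = -10, 9, the continuity of g' gives the tridiagonal system
  1·m_0 + 4·m_1 + 1·m_2 = 6(Δ_1 - Δ_0) = 114
Natural end conditions: m_0 = m_2 = 0.
Solving the tridiagonal system: m_0 = 0, m_1 = 57/2, m_2 = 0.
On [1, 2], g'(t) = b_0 + 2c_0·(t - 1) + 3d_0·(t - 1)² with b_0 = Δ_0 - h_0(2m_0 + m_1)/6 = -59/4, c_0 = m_0/2 = 0, d_0 = (m_1 - m_0)/(6h_0) = 19/4. So g'(1) = -59/4.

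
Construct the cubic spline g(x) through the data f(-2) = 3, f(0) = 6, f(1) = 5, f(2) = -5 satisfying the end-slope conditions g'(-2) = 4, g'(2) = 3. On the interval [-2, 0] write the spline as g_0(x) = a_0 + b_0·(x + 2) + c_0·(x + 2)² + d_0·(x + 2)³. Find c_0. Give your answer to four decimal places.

-2.8864

Put σ_i = g'' at the i-th knot. Here h = (2, 1, 1) and Δ = (3/2, -1, -10), so the interior equations h_(i-1)·σ_(i-1) + 2(h_(i-1)+h_i)·σ_i + h_i·σ_(i+1) = 6(Δ_i − Δ_(i-1)) read
  2·σ_0 + 6·σ_1 + 1·σ_2 = 6(Δ_1 - Δ_0) = -15
  1·σ_1 + 4·σ_2 + 1·σ_3 = 6(Δ_2 - Δ_1) = -54
Clamped end conditions give two more equations: 2h_0·σ_0 + h_0·σ_1 = 6(Δ_0 - g'(-2)) = -15 and h_2·σ_2 + 2h_2·σ_3 = 6(g'(2) - Δ_2) = 78.
Hence σ_0 = -127/22, σ_1 = 89/22, σ_2 = -305/11, σ_3 = 1163/22.
On [-2, 0], with g_0(x) = a_0 + b_0·(x + 2) + c_0·(x + 2)² + d_0·(x + 2)³: c_0 = σ_0/2 = -127/44, d_0 = (σ_1 - σ_0)/(6h_0) = 9/11, b_0 = Δ_0 - h_0(2σ_0 + σ_1)/6 = 4.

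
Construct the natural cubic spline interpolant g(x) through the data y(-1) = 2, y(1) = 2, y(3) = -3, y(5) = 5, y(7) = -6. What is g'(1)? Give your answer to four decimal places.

-2.6071

Let M_i = g''(x_i). Step sizes h_i = 2, 2, 2, 2; slopes of the chords Δ_i = (y_(i+1) - y_i)/h_i = 0, -5/2, 4, -11/2.
  2·M_0 + 8·M_1 + 2·M_2 = 6(Δ_1 - Δ_0) = -15
  2·M_1 + 8·M_2 + 2·M_3 = 6(Δ_2 - Δ_1) = 39
  2·M_2 + 8·M_3 + 2·M_4 = 6(Δ_3 - Δ_2) = -57
Natural end conditions: M_0 = M_4 = 0.
Solving: M_0 = 0, M_1 = -219/56, M_2 = 57/7, M_3 = -513/56, M_4 = 0.
On [1, 3], g'(x) = b_1 + 2c_1·(x - 1) + 3d_1·(x - 1)² with b_1 = Δ_1 - h_1(2M_1 + M_2)/6 = -73/28, c_1 = M_1/2 = -219/112, d_1 = (M_2 - M_1)/(6h_1) = 225/224. So g'(1) = -73/28.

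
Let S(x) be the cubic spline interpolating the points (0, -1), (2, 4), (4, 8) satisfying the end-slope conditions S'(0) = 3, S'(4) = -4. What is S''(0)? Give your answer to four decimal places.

With σ_i denoting the second derivative at x_i, h_i = 2, 2, and Δ_i = (y_(i+1) − y_i)/h_i = 5/2, 2:
  2·σ_0 + 8·σ_1 + 2·σ_2 = 6(Δ_1 - Δ_0) = -3
Clamped end conditions give two more equations: 2h_0·σ_0 + h_0·σ_1 = 6(Δ_0 - S'(0)) = -3 and h_1·σ_1 + 2h_1·σ_2 = 6(S'(4) - Δ_1) = -36.
Forward elimination and back-substitution give σ_0 = -17/8, σ_1 = 11/4, σ_2 = -83/8.

-2.1250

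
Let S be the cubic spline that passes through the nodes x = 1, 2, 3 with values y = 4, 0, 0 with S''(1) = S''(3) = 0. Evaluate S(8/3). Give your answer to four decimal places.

-0.2963

Put m_i = S'' at the i-th knot. Here h = (1, 1) and Δ = (-4, 0), so the interior equations h_(i-1)·m_(i-1) + 2(h_(i-1)+h_i)·m_i + h_i·m_(i+1) = 6(Δ_i − Δ_(i-1)) read
  1·m_0 + 4·m_1 + 1·m_2 = 6(Δ_1 - Δ_0) = 24
Natural end conditions: m_0 = m_2 = 0.
Forward elimination and back-substitution give m_0 = 0, m_1 = 6, m_2 = 0.
On [2, 3], S(x) = 0 - 2·(x - 2) + 3·(x - 2)² - 1·(x - 2)³.
With (x - 2) = 2/3: S(8/3) = -8/27.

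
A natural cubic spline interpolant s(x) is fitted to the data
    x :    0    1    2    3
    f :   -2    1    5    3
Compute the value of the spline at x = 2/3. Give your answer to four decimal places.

-0.2469

Let M_i = s''(x_i). Step sizes h_i = 1, 1, 1; slopes of the chords Δ_i = (y_(i+1) - y_i)/h_i = 3, 4, -2.
  1·M_0 + 4·M_1 + 1·M_2 = 6(Δ_1 - Δ_0) = 6
  1·M_1 + 4·M_2 + 1·M_3 = 6(Δ_2 - Δ_1) = -36
Natural end conditions: M_0 = M_3 = 0.
Hence M_0 = 0, M_1 = 4, M_2 = -10, M_3 = 0.
On [0, 1], s(x) = -2 + 7/3·x + 0·x² + 2/3·x³.
With x = 2/3: s(2/3) = -20/81.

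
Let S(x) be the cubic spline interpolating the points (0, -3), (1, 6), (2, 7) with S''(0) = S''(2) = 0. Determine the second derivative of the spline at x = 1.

-12

Let M_i = S''(x_i). Step sizes h_i = 1, 1; slopes of the chords Δ_i = (y_(i+1) - y_i)/h_i = 9, 1.
  1·M_0 + 4·M_1 + 1·M_2 = 6(Δ_1 - Δ_0) = -48
Natural end conditions: M_0 = M_2 = 0.
Hence M_0 = 0, M_1 = -12, M_2 = 0.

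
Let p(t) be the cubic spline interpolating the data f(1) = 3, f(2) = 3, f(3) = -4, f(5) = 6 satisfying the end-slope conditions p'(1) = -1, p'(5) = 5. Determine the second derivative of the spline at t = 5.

Put σ_i = p'' at the i-th knot. Here h = (1, 1, 2) and Δ = (0, -7, 5), so the interior equations h_(i-1)·σ_(i-1) + 2(h_(i-1)+h_i)·σ_i + h_i·σ_(i+1) = 6(Δ_i − Δ_(i-1)) read
  1·σ_0 + 4·σ_1 + 1·σ_2 = 6(Δ_1 - Δ_0) = -42
  1·σ_1 + 6·σ_2 + 2·σ_3 = 6(Δ_2 - Δ_1) = 72
Clamped end conditions give two more equations: 2h_0·σ_0 + h_0·σ_1 = 6(Δ_0 - p'(1)) = 6 and h_2·σ_2 + 2h_2·σ_3 = 6(p'(5) - Δ_2) = 0.
Solving: σ_0 = 12, σ_1 = -18, σ_2 = 18, σ_3 = -9.

-9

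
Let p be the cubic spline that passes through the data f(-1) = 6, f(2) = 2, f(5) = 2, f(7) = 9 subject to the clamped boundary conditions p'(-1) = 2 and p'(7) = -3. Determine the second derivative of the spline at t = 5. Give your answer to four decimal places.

4.3421

With m_i denoting the second derivative at x_i, h_i = 3, 3, 2, and Δ_i = (y_(i+1) − y_i)/h_i = -4/3, 0, 7/2:
  3·m_0 + 12·m_1 + 3·m_2 = 6(Δ_1 - Δ_0) = 8
  3·m_1 + 10·m_2 + 2·m_3 = 6(Δ_2 - Δ_1) = 21
Clamped end conditions give two more equations: 2h_0·m_0 + h_0·m_1 = 6(Δ_0 - p'(-1)) = -20 and h_2·m_2 + 2h_2·m_3 = 6(p'(7) - Δ_2) = -39.
Solving the tridiagonal system: m_0 = -407/114, m_1 = 9/19, m_2 = 165/38, m_3 = -453/38.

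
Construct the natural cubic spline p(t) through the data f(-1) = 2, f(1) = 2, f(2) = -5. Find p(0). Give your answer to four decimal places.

Let M_i = p''(x_i). Step sizes h_i = 2, 1; slopes of the chords Δ_i = (y_(i+1) - y_i)/h_i = 0, -7.
  2·M_0 + 6·M_1 + 1·M_2 = 6(Δ_1 - Δ_0) = -42
Natural end conditions: M_0 = M_2 = 0.
Forward elimination and back-substitution give M_0 = 0, M_1 = -7, M_2 = 0.
On [-1, 1], p(t) = 2 + 7/3·(t + 1) + 0·(t + 1)² - 7/12·(t + 1)³.
With (t + 1) = 1: p(0) = 15/4.

3.7500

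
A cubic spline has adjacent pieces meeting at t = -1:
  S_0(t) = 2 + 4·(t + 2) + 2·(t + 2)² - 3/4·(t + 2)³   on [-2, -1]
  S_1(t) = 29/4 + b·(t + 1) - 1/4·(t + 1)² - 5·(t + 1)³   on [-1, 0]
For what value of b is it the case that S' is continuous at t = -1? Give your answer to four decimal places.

S_0'(t) = 4 + 4·(t + 2) - 9/4·(t + 2)², so S_0'(-1) = 23/4. On the right, S_1'(-1) = b, so b = 23/4.

5.7500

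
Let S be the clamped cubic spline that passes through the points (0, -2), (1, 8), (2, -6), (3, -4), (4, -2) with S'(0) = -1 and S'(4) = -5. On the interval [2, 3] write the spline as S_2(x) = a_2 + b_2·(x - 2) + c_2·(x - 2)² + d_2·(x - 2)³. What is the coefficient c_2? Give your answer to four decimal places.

20.5000

Write M_i for S''(x_i). With h_i = 1, 1, 1, 1 and divided differences Δ_i = 10, -14, 2, 2, the continuity of S' gives the tridiagonal system
  1·M_0 + 4·M_1 + 1·M_2 = 6(Δ_1 - Δ_0) = -144
  1·M_1 + 4·M_2 + 1·M_3 = 6(Δ_2 - Δ_1) = 96
  1·M_2 + 4·M_3 + 1·M_4 = 6(Δ_3 - Δ_2) = 0
Clamped end conditions give two more equations: 2h_0·M_0 + h_0·M_1 = 6(Δ_0 - S'(0)) = 66 and h_3·M_3 + 2h_3·M_4 = 6(S'(4) - Δ_3) = -42.
Solving: M_0 = 449/7, M_1 = -436/7, M_2 = 41, M_3 = -40/7, M_4 = -127/7.
On [2, 3], with S_2(x) = a_2 + b_2·(x - 2) + c_2·(x - 2)² + d_2·(x - 2)³: c_2 = M_2/2 = 41/2, d_2 = (M_3 - M_2)/(6h_2) = -109/14, b_2 = Δ_2 - h_2(2M_2 + M_3)/6 = -75/7.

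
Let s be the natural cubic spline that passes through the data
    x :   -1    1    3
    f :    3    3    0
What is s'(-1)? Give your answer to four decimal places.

0.3750

With M_i denoting the second derivative at x_i, h_i = 2, 2, and Δ_i = (y_(i+1) − y_i)/h_i = 0, -3/2:
  2·M_0 + 8·M_1 + 2·M_2 = 6(Δ_1 - Δ_0) = -9
Natural end conditions: M_0 = M_2 = 0.
Forward elimination and back-substitution give M_0 = 0, M_1 = -9/8, M_2 = 0.
On [-1, 1], s'(x) = b_0 + 2c_0·(x + 1) + 3d_0·(x + 1)² with b_0 = Δ_0 - h_0(2M_0 + M_1)/6 = 3/8, c_0 = M_0/2 = 0, d_0 = (M_1 - M_0)/(6h_0) = -3/32. So s'(-1) = 3/8.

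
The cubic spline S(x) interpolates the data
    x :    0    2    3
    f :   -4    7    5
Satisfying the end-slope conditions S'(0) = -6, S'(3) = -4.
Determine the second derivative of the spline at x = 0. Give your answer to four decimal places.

25.4167

Put σ_i = S'' at the i-th knot. Here h = (2, 1) and Δ = (11/2, -2), so the interior equations h_(i-1)·σ_(i-1) + 2(h_(i-1)+h_i)·σ_i + h_i·σ_(i+1) = 6(Δ_i − Δ_(i-1)) read
  2·σ_0 + 6·σ_1 + 1·σ_2 = 6(Δ_1 - Δ_0) = -45
Clamped end conditions give two more equations: 2h_0·σ_0 + h_0·σ_1 = 6(Δ_0 - S'(0)) = 69 and h_1·σ_1 + 2h_1·σ_2 = 6(S'(3) - Δ_1) = -12.
Forward elimination and back-substitution give σ_0 = 305/12, σ_1 = -49/3, σ_2 = 13/6.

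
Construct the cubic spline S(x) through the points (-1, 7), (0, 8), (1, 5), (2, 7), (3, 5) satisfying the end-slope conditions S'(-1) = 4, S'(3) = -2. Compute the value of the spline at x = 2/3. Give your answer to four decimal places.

5.6402

With M_i denoting the second derivative at x_i, h_i = 1, 1, 1, 1, and Δ_i = (y_(i+1) − y_i)/h_i = 1, -3, 2, -2:
  1·M_0 + 4·M_1 + 1·M_2 = 6(Δ_1 - Δ_0) = -24
  1·M_1 + 4·M_2 + 1·M_3 = 6(Δ_2 - Δ_1) = 30
  1·M_2 + 4·M_3 + 1·M_4 = 6(Δ_3 - Δ_2) = -24
Clamped end conditions give two more equations: 2h_0·M_0 + h_0·M_1 = 6(Δ_0 - S'(-1)) = -18 and h_3·M_3 + 2h_3·M_4 = 6(S'(3) - Δ_3) = 0.
Solving the tridiagonal system: M_0 = -36/7, M_1 = -54/7, M_2 = 12, M_3 = -72/7, M_4 = 36/7.
On [0, 1], S(x) = 8 - 17/7·x - 27/7·x² + 23/7·x³.
With x = 2/3: S(2/3) = 1066/189.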